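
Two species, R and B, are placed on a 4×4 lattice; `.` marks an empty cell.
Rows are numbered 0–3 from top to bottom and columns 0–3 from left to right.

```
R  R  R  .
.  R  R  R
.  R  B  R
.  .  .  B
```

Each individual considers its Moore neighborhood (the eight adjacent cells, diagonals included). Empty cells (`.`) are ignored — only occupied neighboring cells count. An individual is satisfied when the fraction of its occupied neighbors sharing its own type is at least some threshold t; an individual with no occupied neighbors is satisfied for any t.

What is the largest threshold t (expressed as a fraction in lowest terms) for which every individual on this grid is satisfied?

1/6

(0,0)R 2/2
(0,1)R 4/4
(0,2)R 4/4
(1,1)R 5/6
(1,2)R 6/7
(1,3)R 3/4
(2,1)R 2/3
(2,2)B 1/6
(2,3)R 2/4
(3,3)B 1/2
The smallest same-type fraction is 1/6 at (2,2), which reduces to 1/6. Any threshold above that leaves this individual unsatisfied.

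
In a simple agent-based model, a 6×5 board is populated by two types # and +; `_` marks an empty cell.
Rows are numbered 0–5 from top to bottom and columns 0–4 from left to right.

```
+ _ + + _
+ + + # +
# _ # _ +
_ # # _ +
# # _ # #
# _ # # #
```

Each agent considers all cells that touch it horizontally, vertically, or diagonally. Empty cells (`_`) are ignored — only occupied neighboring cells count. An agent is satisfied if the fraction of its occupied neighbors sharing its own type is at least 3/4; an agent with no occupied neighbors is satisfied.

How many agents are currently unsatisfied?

9

(0,0)+ 2/2 satisfied
(0,2)+ 3/4 satisfied
(0,3)+ 3/4 satisfied
(1,0)+ 2/3 not
(1,1)+ 4/6 not
(1,2)+ 3/5 not
(1,3)# 1/6 not
(1,4)+ 2/3 not
(2,0)# 1/3 not
(2,2)# 3/5 not
(2,4)+ 2/3 not
(3,1)# 5/5 satisfied
(3,2)# 4/4 satisfied
(3,4)+ 1/3 not
(4,0)# 3/3 satisfied
(4,1)# 5/5 satisfied
(4,3)# 5/6 satisfied
(4,4)# 3/4 satisfied
(5,0)# 2/2 satisfied
(5,2)# 3/3 satisfied
(5,3)# 4/4 satisfied
(5,4)# 3/3 satisfied
Unsatisfied: (1,0), (1,1), (1,2), (1,3), (1,4), (2,0), (2,2), (2,4), (3,4) — 9 in total.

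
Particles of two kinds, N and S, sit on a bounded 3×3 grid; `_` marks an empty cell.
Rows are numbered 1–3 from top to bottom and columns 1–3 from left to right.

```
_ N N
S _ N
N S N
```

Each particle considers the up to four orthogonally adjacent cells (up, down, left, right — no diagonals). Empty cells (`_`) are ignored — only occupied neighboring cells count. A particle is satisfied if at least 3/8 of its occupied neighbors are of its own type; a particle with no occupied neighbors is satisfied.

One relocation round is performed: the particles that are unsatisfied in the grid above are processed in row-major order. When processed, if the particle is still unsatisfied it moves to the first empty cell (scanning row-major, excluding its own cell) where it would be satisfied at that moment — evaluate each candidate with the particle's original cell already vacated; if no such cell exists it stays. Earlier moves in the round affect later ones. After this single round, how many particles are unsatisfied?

Initially unsatisfied (in order): (2,1), (3,1), (3,2).
  (2,1): no empty cell satisfies it; stays.
  (3,1) → (1,1).
  (3,2) → (3,1).
Resulting grid:
N N N
S _ N
S _ N
All satisfied now.

0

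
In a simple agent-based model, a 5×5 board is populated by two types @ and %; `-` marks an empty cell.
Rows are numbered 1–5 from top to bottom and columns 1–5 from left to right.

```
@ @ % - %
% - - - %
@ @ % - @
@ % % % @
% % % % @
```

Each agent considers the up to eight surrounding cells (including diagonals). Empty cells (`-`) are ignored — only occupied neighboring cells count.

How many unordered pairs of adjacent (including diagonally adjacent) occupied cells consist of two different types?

Scan each occupied cell's neighbors to the right and below (and the two forward diagonals) so each pair is counted once.
From row 1: 3 unlike of 5 pairs (running 3/5).
From row 2: 3 unlike of 3 pairs (running 6/8).
From row 3: 5 unlike of 12 pairs (running 11/20).
From row 4: 6 unlike of 17 pairs (running 17/37).
From row 5: 1 unlike of 4 pairs (running 18/41).
Total adjacent occupied pairs: 41; unlike-type pairs: 18.

18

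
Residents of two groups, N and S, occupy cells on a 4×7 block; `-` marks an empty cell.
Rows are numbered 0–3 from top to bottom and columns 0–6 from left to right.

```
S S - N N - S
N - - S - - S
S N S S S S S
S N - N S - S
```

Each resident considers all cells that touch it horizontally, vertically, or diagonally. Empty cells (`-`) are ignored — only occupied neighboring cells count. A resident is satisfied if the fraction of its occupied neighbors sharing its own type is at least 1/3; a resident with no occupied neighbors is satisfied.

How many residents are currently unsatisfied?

4

(0,0)S 1/2 satisfied
(0,1)S 1/2 satisfied
(0,3)N 1/2 satisfied
(0,4)N 1/2 satisfied
(0,6)S 1/1 satisfied
(1,0)N 1/4 not
(1,3)S 3/5 satisfied
(1,6)S 3/3 satisfied
(2,0)S 1/4 not
(2,1)N 2/5 satisfied
(2,2)S 2/5 satisfied
(2,3)S 4/5 satisfied
(2,4)S 4/5 satisfied
(2,5)S 5/5 satisfied
(2,6)S 3/3 satisfied
(3,0)S 1/3 satisfied
(3,1)N 1/4 not
(3,3)N 0/4 not
(3,4)S 3/4 satisfied
(3,6)S 2/2 satisfied
Unsatisfied: (1,0), (2,0), (3,1), (3,3) — 4 in total.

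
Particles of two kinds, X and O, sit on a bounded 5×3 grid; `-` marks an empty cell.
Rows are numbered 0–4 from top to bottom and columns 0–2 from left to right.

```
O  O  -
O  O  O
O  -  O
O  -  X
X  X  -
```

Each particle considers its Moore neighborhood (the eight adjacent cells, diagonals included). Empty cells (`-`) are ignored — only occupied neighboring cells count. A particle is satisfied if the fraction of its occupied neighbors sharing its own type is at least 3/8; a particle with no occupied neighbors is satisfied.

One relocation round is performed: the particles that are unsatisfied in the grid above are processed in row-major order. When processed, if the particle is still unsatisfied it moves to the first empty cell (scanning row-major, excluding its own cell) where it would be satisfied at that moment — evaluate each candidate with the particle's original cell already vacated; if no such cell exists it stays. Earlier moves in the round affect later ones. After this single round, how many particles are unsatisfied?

0

Initially unsatisfied (in order): (3,0).
  (3,0) → (0,2).
Resulting grid:
O O O
O O O
O - O
- - X
X X -
All satisfied now.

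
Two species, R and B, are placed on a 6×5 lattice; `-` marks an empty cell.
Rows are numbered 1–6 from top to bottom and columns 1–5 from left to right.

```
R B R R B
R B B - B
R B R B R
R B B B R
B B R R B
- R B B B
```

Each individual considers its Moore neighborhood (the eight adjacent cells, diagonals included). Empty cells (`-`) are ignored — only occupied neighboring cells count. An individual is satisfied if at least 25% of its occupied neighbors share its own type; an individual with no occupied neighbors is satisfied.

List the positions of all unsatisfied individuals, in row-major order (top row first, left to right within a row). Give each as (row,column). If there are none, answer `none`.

(1,1)R 1/3 satisfied
(1,2)B 2/5 satisfied
(1,3)R 1/4 satisfied
(1,4)R 1/4 satisfied
(1,5)B 1/2 satisfied
(2,1)R 2/5 satisfied
(2,2)B 3/8 satisfied
(2,3)B 4/7 satisfied
(2,5)B 2/4 satisfied
(3,1)R 2/5 satisfied
(3,2)B 4/8 satisfied
(3,3)R 0/7 not
(3,4)B 4/7 satisfied
(3,5)R 1/4 satisfied
(4,1)R 1/5 not
(4,2)B 4/8 satisfied
(4,3)B 5/8 satisfied
(4,4)B 3/8 satisfied
(4,5)R 2/5 satisfied
(5,1)B 2/4 satisfied
(5,2)B 4/7 satisfied
(5,3)R 2/8 satisfied
(5,4)R 2/8 satisfied
(5,5)B 3/5 satisfied
(6,2)R 1/4 satisfied
(6,3)B 2/5 satisfied
(6,4)B 3/5 satisfied
(6,5)B 2/3 satisfied

(3,3), (4,1)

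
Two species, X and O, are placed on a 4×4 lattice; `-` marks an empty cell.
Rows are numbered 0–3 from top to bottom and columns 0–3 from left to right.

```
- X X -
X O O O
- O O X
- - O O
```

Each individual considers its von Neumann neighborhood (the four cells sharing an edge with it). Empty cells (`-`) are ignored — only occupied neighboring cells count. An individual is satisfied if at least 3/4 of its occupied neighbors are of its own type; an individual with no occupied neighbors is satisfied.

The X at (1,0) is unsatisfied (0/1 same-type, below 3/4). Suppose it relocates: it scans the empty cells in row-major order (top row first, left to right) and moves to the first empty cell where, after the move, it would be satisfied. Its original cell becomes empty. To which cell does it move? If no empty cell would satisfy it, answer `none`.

Vacating (1,0). Empty cells in order:
  (0,0): 1/1 same-type → satisfied — stop here.

(0,0)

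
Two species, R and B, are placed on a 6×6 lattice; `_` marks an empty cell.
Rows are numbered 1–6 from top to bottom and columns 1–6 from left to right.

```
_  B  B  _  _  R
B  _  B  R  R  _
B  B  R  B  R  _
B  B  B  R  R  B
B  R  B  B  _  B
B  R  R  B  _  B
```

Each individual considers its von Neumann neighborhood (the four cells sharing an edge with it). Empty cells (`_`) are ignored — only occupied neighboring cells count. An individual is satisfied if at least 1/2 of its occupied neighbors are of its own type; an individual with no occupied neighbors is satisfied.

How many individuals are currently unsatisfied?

7

(1,2)B 1/1 ok
(1,3)B 2/2 ok
(1,6)R 0/0 ok
(2,1)B 1/1 ok
(2,3)B 1/3 unhappy
(2,4)R 1/3 unhappy
(2,5)R 2/2 ok
(3,1)B 3/3 ok
(3,2)B 2/3 ok
(3,3)R 0/4 unhappy
(3,4)B 0/4 unhappy
(3,5)R 2/3 ok
(4,1)B 3/3 ok
(4,2)B 3/4 ok
(4,3)B 2/4 ok
(4,4)R 1/4 unhappy
(4,5)R 2/3 ok
(4,6)B 1/2 ok
(5,1)B 2/3 ok
(5,2)R 1/4 unhappy
(5,3)B 2/4 ok
(5,4)B 2/3 ok
(5,6)B 2/2 ok
(6,1)B 1/2 ok
(6,2)R 2/3 ok
(6,3)R 1/3 unhappy
(6,4)B 1/2 ok
(6,6)B 1/1 ok
Unsatisfied: (2,3), (2,4), (3,3), (3,4), (4,4), (5,2), (6,3) — 7 in total.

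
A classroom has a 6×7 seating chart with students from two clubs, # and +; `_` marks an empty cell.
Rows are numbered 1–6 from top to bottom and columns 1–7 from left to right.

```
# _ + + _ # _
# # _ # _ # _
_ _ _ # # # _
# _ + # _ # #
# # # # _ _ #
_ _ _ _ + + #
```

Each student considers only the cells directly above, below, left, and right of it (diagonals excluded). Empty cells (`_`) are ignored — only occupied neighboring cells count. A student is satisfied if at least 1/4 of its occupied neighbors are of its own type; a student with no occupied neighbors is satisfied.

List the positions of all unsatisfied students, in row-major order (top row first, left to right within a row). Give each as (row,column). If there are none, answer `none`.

(4,3)

Row 1: (1,1)# 1/1 ✓ · (1,3)+ 1/1 ✓ · (1,4)+ 1/2 ✓ · (1,6)# 1/1 ✓
Row 2: (2,1)# 2/2 ✓ · (2,2)# 1/1 ✓ · (2,4)# 1/2 ✓ · (2,6)# 2/2 ✓
Row 3: (3,4)# 3/3 ✓ · (3,5)# 2/2 ✓ · (3,6)# 3/3 ✓
Row 4: (4,1)# 1/1 ✓ · (4,3)+ 0/2 ✗ · (4,4)# 2/3 ✓ · (4,6)# 2/2 ✓ · (4,7)# 2/2 ✓
Row 5: (5,1)# 2/2 ✓ · (5,2)# 2/2 ✓ · (5,3)# 2/3 ✓ · (5,4)# 2/2 ✓ · (5,7)# 2/2 ✓
Row 6: (6,5)+ 1/1 ✓ · (6,6)+ 1/2 ✓ · (6,7)# 1/2 ✓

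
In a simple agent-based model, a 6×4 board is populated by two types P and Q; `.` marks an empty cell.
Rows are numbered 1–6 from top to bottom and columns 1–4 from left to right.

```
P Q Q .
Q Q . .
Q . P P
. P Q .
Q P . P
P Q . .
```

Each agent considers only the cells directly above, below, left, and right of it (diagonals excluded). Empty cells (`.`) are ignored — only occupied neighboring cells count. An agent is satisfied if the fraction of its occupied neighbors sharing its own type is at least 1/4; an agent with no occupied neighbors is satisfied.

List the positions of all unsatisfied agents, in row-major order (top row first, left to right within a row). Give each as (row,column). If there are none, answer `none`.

(1,1), (4,3), (5,1), (6,1), (6,2)

(1,1)P 0/2 not
(1,2)Q 2/3 satisfied
(1,3)Q 1/1 satisfied
(2,1)Q 2/3 satisfied
(2,2)Q 2/2 satisfied
(3,1)Q 1/1 satisfied
(3,3)P 1/2 satisfied
(3,4)P 1/1 satisfied
(4,2)P 1/2 satisfied
(4,3)Q 0/2 not
(5,1)Q 0/2 not
(5,2)P 1/3 satisfied
(5,4)P 0/0 satisfied
(6,1)P 0/2 not
(6,2)Q 0/2 not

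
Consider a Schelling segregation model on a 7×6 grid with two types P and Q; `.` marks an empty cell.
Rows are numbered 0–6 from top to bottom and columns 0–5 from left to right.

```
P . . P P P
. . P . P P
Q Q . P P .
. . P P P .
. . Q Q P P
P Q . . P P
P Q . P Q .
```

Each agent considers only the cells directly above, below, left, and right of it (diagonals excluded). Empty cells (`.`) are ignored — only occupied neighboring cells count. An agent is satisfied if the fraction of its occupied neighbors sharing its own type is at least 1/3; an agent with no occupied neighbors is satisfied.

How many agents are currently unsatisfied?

Row 0: (0,0)P 0/0 ok · (0,3)P 1/1 ok · (0,4)P 3/3 ok · (0,5)P 2/2 ok
Row 1: (1,2)P 0/0 ok · (1,4)P 3/3 ok · (1,5)P 2/2 ok
Row 2: (2,0)Q 1/1 ok · (2,1)Q 1/1 ok · (2,3)P 2/2 ok · (2,4)P 3/3 ok
Row 3: (3,2)P 1/2 ok · (3,3)P 3/4 ok · (3,4)P 3/3 ok
Row 4: (4,2)Q 1/2 ok · (4,3)Q 1/3 ok · (4,4)P 3/4 ok · (4,5)P 2/2 ok
Row 5: (5,0)P 1/2 ok · (5,1)Q 1/2 ok · (5,4)P 2/3 ok · (5,5)P 2/2 ok
Row 6: (6,0)P 1/2 ok · (6,1)Q 1/2 ok · (6,3)P 0/1 unhappy · (6,4)Q 0/2 unhappy
Unsatisfied: (6,3), (6,4) — 2 in total.

2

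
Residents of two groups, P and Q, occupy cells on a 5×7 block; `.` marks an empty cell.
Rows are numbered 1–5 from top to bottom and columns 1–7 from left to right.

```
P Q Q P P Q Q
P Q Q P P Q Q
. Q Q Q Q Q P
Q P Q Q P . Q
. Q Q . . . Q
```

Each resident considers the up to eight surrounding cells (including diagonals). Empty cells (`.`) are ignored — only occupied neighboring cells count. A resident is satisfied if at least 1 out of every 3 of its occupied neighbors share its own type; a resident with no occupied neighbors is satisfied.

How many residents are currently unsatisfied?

(1,1)P 1/3 satisfied
(1,2)Q 3/5 satisfied
(1,3)Q 3/5 satisfied
(1,4)P 3/5 satisfied
(1,5)P 3/5 satisfied
(1,6)Q 3/5 satisfied
(1,7)Q 3/3 satisfied
(2,1)P 1/4 not
(2,2)Q 5/7 satisfied
(2,3)Q 6/8 satisfied
(2,4)P 3/8 satisfied
(2,5)P 3/8 satisfied
(2,6)Q 5/8 satisfied
(2,7)Q 4/5 satisfied
(3,2)Q 5/7 satisfied
(3,3)Q 6/8 satisfied
(3,4)Q 5/8 satisfied
(3,5)Q 4/7 satisfied
(3,6)Q 4/7 satisfied
(3,7)P 0/4 not
(4,1)Q 2/3 satisfied
(4,2)P 0/6 not
(4,3)Q 6/7 satisfied
(4,4)Q 5/6 satisfied
(4,5)P 0/4 not
(4,7)Q 2/3 satisfied
(5,2)Q 3/4 satisfied
(5,3)Q 3/4 satisfied
(5,7)Q 1/1 satisfied
Unsatisfied: (2,1), (3,7), (4,2), (4,5) — 4 in total.

4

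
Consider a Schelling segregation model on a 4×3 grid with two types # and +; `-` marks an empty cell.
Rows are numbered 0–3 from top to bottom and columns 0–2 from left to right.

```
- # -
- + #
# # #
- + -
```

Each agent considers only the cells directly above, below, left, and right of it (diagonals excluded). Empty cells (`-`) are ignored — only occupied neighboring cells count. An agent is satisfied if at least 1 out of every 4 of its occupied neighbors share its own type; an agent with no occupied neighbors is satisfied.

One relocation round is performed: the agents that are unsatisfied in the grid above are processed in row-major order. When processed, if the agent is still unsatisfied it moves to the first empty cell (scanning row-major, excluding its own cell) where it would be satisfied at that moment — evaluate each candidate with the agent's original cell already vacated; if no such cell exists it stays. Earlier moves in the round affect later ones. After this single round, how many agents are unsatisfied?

0

Initially unsatisfied (in order): (0,1), (1,1), (3,1).
  (0,1) → (0,0).
  (1,1) → (3,0).
  (3,1): now satisfied by earlier moves; stays.
Resulting grid:
# - -
- - #
# # #
+ + -
All satisfied now.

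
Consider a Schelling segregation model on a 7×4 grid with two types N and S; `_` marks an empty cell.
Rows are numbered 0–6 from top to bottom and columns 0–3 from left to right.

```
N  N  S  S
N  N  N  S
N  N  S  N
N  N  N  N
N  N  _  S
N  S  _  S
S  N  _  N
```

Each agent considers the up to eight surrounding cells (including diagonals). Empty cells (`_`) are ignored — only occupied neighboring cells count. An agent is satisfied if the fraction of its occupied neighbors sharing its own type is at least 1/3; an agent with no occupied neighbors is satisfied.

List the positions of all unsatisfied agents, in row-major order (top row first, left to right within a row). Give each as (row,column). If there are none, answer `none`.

(0,0)N 3/3 ✓
(0,1)N 4/5 ✓
(0,2)S 2/5 ✓
(0,3)S 2/3 ✓
(1,0)N 5/5 ✓
(1,1)N 6/8 ✓
(1,2)N 4/8 ✓
(1,3)S 3/5 ✓
(2,0)N 5/5 ✓
(2,1)N 7/8 ✓
(2,2)S 1/8 ✗
(2,3)N 3/5 ✓
(3,0)N 5/5 ✓
(3,1)N 6/7 ✓
(3,2)N 5/7 ✓
(3,3)N 2/4 ✓
(4,0)N 4/5 ✓
(4,1)N 5/6 ✓
(4,3)S 1/3 ✓
(5,0)N 3/5 ✓
(5,1)S 1/5 ✗
(5,3)S 1/2 ✓
(6,0)S 1/3 ✓
(6,1)N 1/3 ✓
(6,3)N 0/1 ✗

(2,2), (5,1), (6,3)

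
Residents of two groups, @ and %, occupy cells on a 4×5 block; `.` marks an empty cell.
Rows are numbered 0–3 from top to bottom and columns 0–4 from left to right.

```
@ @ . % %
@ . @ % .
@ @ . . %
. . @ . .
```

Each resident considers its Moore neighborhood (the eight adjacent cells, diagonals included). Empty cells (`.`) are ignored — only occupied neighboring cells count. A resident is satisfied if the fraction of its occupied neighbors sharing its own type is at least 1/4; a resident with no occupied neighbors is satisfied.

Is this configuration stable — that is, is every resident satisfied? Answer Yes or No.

(0,0)@ 2/2 ✓
(0,1)@ 3/3 ✓
(0,3)% 2/3 ✓
(0,4)% 2/2 ✓
(1,0)@ 4/4 ✓
(1,2)@ 2/4 ✓
(1,3)% 3/4 ✓
(2,0)@ 2/2 ✓
(2,1)@ 4/4 ✓
(2,4)% 1/1 ✓
(3,2)@ 1/1 ✓
All meet the threshold, so the configuration is stable.

Yes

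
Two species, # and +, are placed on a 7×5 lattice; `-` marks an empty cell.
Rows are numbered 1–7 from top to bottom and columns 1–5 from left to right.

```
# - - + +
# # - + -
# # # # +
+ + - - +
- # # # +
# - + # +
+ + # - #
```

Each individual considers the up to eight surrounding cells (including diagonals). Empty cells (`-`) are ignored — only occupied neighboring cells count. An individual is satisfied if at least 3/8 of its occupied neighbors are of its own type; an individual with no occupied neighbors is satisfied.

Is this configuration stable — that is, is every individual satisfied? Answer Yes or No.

(1,1)# 2/2 ok
(1,4)+ 2/2 ok
(1,5)+ 2/2 ok
(2,1)# 4/4 ok
(2,2)# 5/5 ok
(2,4)+ 3/5 ok
(3,1)# 3/5 ok
(3,2)# 4/6 ok
(3,3)# 3/5 ok
(3,4)# 1/4 unhappy
(3,5)+ 2/3 ok
(4,1)+ 1/4 unhappy
(4,2)+ 1/6 unhappy
(4,5)+ 2/4 ok
(5,2)# 2/5 ok
(5,3)# 3/5 ok
(5,4)# 2/6 unhappy
(5,5)+ 2/4 ok
(6,1)# 1/3 unhappy
(6,3)+ 1/6 unhappy
(6,4)# 4/7 ok
(6,5)+ 1/4 unhappy
(7,1)+ 1/2 ok
(7,2)+ 2/4 ok
(7,3)# 1/3 unhappy
(7,5)# 1/2 ok
For instance (3,4) has only 1/4 same-type neighbors, below 3/8.

No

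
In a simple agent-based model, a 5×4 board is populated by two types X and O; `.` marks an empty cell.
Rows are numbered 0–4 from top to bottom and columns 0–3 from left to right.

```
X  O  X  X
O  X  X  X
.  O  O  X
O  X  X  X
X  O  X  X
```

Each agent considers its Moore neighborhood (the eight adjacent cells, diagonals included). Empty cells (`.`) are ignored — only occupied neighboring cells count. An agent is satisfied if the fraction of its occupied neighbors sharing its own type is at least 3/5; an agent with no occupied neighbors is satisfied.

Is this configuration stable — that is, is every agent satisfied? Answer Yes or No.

(0,0)X 1/3 unhappy
(0,1)O 1/5 unhappy
(0,2)X 4/5 ok
(0,3)X 3/3 ok
(1,0)O 2/4 unhappy
(1,1)X 3/7 unhappy
(1,2)X 5/8 ok
(1,3)X 4/5 ok
(2,1)O 3/7 unhappy
(2,2)O 1/8 unhappy
(2,3)X 4/5 ok
(3,0)O 2/4 unhappy
(3,1)X 3/7 unhappy
(3,2)X 5/8 ok
(3,3)X 4/5 ok
(4,0)X 1/3 unhappy
(4,1)O 1/5 unhappy
(4,2)X 4/5 ok
(4,3)X 3/3 ok
For instance (0,0) has only 1/3 same-type neighbors, below 3/5.

No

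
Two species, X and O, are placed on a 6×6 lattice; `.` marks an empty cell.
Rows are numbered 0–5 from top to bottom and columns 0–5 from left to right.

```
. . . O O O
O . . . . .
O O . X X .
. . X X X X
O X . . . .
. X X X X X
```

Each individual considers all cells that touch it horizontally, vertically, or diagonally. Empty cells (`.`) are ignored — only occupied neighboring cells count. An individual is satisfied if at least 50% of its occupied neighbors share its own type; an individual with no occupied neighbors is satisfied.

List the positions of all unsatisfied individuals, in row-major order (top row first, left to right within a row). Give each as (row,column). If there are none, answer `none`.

Row 0: (0,3)O 1/1 ok · (0,4)O 2/2 ok · (0,5)O 1/1 ok
Row 1: (1,0)O 2/2 ok
Row 2: (2,0)O 2/2 ok · (2,1)O 2/3 ok · (2,3)X 4/4 ok · (2,4)X 4/4 ok
Row 3: (3,2)X 3/4 ok · (3,3)X 4/4 ok · (3,4)X 4/4 ok · (3,5)X 2/2 ok
Row 4: (4,0)O 0/2 unhappy · (4,1)X 3/4 ok
Row 5: (5,1)X 2/3 ok · (5,2)X 3/3 ok · (5,3)X 2/2 ok · (5,4)X 2/2 ok · (5,5)X 1/1 ok

(4,0)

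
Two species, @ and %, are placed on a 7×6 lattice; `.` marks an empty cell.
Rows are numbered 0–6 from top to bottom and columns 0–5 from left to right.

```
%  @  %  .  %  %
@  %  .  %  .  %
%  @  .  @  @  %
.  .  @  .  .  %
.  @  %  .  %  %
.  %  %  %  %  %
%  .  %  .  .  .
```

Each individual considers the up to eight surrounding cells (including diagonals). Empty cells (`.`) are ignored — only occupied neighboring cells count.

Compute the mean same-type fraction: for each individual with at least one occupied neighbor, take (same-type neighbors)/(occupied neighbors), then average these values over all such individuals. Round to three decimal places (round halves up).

Row 0: (0,0)% 1/3 · (0,1)@ 1/4 · (0,2)% 2/3 · (0,4)% 3/3 · (0,5)% 2/2
Row 1: (1,0)@ 2/5 · (1,1)% 3/6 · (1,3)% 2/4 · (1,5)% 3/4
Row 2: (2,0)% 1/3 · (2,1)@ 2/4 · (2,3)@ 2/3 · (2,4)@ 1/5 · (2,5)% 2/3
Row 3: (3,2)@ 3/4 · (3,5)% 3/4
Row 4: (4,1)@ 1/4 · (4,2)% 3/5 · (4,4)% 5/5 · (4,5)% 4/4
Row 5: (5,1)% 4/5 · (5,2)% 4/5 · (5,3)% 5/5 · (5,4)% 4/4 · (5,5)% 3/3
Row 6: (6,0)% 1/1 · (6,2)% 3/3
Sum over 27 individuals: 1/3 + 1/4 + 2/3 + 3/3 + 2/2 + 2/5 + 3/6 + 2/4 + 3/4 + 1/3 + 2/4 + 2/3 + 1/5 + 2/3 + 3/4 + 3/4 + 1/4 + 3/5 + 5/5 + 4/4 + 4/5 + 4/5 + 5/5 + 4/4 + 3/3 + 1/1 + 3/3 = 1123/60; mean = 1123/60 ÷ 27 = 1123/1620 = 0.693209… → 0.693.

0.693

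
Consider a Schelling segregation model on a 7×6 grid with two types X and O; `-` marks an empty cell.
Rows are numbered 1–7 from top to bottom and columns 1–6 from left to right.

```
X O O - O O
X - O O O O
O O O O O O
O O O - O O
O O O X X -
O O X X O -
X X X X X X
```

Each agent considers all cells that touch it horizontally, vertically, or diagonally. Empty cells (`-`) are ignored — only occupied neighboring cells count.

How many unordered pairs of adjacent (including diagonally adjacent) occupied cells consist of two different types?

24

Scan each occupied cell's neighbors to the right and below (and the two forward diagonals) so each pair is counted once.
From row 1: 2 unlike of 13 pairs (running 2/13).
From row 2: 2 unlike of 16 pairs (running 4/29).
From row 3: 0 unlike of 18 pairs (running 4/47).
From row 4: 4 unlike of 14 pairs (running 8/61).
From row 5: 6 unlike of 17 pairs (running 14/78).
From row 6: 10 unlike of 18 pairs (running 24/96).
From row 7: 0 unlike of 5 pairs (running 24/101).
Total adjacent occupied pairs: 101; unlike-type pairs: 24.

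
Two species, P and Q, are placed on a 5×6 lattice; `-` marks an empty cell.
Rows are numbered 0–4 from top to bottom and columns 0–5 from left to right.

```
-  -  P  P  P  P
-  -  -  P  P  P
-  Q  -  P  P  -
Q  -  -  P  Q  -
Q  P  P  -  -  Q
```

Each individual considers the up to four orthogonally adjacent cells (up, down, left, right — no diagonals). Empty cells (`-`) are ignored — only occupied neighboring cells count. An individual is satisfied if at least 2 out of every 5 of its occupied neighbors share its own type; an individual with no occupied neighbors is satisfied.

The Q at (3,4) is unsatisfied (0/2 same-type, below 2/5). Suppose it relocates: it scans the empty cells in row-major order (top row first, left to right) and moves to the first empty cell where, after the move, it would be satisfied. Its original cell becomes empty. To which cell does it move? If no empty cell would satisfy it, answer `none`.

Vacating (3,4). Empty cells in order:
  (0,0): 0/0 same-type → satisfied — stop here.

(0,0)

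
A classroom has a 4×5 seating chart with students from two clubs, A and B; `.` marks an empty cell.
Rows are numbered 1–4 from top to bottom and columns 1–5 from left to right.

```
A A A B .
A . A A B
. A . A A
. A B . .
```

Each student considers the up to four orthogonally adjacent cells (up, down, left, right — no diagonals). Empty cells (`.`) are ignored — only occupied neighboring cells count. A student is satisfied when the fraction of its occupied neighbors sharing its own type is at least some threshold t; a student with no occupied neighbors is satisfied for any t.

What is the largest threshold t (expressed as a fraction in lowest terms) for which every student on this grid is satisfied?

Row 1: (1,1)A 2/2 · (1,2)A 2/2 · (1,3)A 2/3 · (1,4)B 0/2
Row 2: (2,1)A 1/1 · (2,3)A 2/2 · (2,4)A 2/4 · (2,5)B 0/2
Row 3: (3,2)A 1/1 · (3,4)A 2/2 · (3,5)A 1/2
Row 4: (4,2)A 1/2 · (4,3)B 0/1
The smallest same-type fraction is 0/2 at (1,4), which reduces to 0/1. Any threshold above that leaves this student unsatisfied.

0/1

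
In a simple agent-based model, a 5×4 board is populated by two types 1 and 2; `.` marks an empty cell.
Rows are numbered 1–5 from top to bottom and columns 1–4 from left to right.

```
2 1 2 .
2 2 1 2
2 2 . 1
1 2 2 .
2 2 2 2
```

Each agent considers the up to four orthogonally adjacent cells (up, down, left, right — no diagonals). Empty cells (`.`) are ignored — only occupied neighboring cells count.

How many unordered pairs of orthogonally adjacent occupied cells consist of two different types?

10

Scan each occupied cell's neighbors to the right and below so each pair is counted once.
From row 1: 4 unlike of 5 pairs (running 4/5).
From row 2: 3 unlike of 6 pairs (running 7/11).
From row 3: 1 unlike of 3 pairs (running 8/14).
From row 4: 2 unlike of 5 pairs (running 10/19).
From row 5: 0 unlike of 3 pairs (running 10/22).
Total adjacent occupied pairs: 22; unlike-type pairs: 10.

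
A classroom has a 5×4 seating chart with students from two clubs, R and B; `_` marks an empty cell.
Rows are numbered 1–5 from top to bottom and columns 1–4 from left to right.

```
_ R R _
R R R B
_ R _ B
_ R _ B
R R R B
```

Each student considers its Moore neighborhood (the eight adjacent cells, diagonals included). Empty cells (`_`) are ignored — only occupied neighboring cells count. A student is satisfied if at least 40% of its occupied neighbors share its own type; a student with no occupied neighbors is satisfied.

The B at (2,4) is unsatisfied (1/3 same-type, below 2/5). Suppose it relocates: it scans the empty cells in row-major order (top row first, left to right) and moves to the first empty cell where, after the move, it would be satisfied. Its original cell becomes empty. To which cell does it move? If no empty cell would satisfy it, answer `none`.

Vacating (2,4). Empty cells in order:
  (1,1): 0/3 same-type → still unsatisfied.
  (1,4): 0/2 same-type → still unsatisfied.
  (3,1): 0/4 same-type → still unsatisfied.
  (3,3): 2/6 same-type → still unsatisfied.
  (4,1): 0/4 same-type → still unsatisfied.
  (4,3): 3/7 same-type → satisfied — stop here.

(4,3)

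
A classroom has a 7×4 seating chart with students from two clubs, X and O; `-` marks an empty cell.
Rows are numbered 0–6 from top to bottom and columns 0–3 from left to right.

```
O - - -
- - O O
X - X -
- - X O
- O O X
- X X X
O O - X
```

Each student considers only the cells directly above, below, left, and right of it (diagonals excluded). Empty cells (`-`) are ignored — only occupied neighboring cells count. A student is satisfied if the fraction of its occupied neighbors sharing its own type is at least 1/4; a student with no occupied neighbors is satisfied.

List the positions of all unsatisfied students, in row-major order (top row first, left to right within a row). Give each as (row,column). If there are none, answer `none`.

(3,3)

(0,0)O 0/0 satisfied
(1,2)O 1/2 satisfied
(1,3)O 1/1 satisfied
(2,0)X 0/0 satisfied
(2,2)X 1/2 satisfied
(3,2)X 1/3 satisfied
(3,3)O 0/2 not
(4,1)O 1/2 satisfied
(4,2)O 1/4 satisfied
(4,3)X 1/3 satisfied
(5,1)X 1/3 satisfied
(5,2)X 2/3 satisfied
(5,3)X 3/3 satisfied
(6,0)O 1/1 satisfied
(6,1)O 1/2 satisfied
(6,3)X 1/1 satisfied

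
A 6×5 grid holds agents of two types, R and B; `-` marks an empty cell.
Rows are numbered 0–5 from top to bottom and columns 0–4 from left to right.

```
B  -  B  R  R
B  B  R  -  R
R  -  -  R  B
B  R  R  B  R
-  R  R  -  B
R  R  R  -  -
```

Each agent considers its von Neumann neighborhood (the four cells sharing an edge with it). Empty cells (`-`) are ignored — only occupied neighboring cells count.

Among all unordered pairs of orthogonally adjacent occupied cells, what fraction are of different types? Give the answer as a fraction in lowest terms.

Scan each occupied cell's neighbors to the right and below so each pair is counted once.
Row 0: B(0,0)–B(1,0)= B(0,2)–R(0,3)≠ B(0,2)–R(1,2)≠ R(0,3)–R(0,4)= R(0,4)–R(1,4)=  → 2/5 unlike.
Row 1: B(1,0)–B(1,1)= B(1,0)–R(2,0)≠ B(1,1)–R(1,2)≠ R(1,4)–B(2,4)≠  → 3/4 unlike.
Row 2: R(2,0)–B(3,0)≠ R(2,3)–B(2,4)≠ R(2,3)–B(3,3)≠ B(2,4)–R(3,4)≠  → 4/4 unlike.
Row 3: B(3,0)–R(3,1)≠ R(3,1)–R(3,2)= R(3,1)–R(4,1)= R(3,2)–B(3,3)≠ R(3,2)–R(4,2)= B(3,3)–R(3,4)≠ R(3,4)–B(4,4)≠  → 4/7 unlike.
Row 4: R(4,1)–R(4,2)= R(4,1)–R(5,1)= R(4,2)–R(5,2)=  → 0/3 unlike.
Row 5: R(5,0)–R(5,1)= R(5,1)–R(5,2)=  → 0/2 unlike.
Total adjacent occupied pairs: 25; unlike-type pairs: 13.
13/25 is already in lowest terms.

13/25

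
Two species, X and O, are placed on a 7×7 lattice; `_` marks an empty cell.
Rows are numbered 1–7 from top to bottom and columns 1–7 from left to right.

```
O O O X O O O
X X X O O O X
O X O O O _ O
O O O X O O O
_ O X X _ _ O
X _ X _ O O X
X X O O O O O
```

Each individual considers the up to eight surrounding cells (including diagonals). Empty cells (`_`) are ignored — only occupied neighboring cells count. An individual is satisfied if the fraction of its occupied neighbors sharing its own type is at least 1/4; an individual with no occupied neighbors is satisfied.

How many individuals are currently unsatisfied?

(1,1)O 1/3 satisfied
(1,2)O 2/5 satisfied
(1,3)O 2/5 satisfied
(1,4)X 1/5 not
(1,5)O 4/5 satisfied
(1,6)O 4/5 satisfied
(1,7)O 2/3 satisfied
(2,1)X 2/5 satisfied
(2,2)X 3/8 satisfied
(2,3)X 3/8 satisfied
(2,4)O 6/8 satisfied
(2,5)O 6/7 satisfied
(2,6)O 6/7 satisfied
(2,7)X 0/4 not
(3,1)O 2/5 satisfied
(3,2)X 3/8 satisfied
(3,3)O 4/8 satisfied
(3,4)O 6/8 satisfied
(3,5)O 6/7 satisfied
(3,7)O 3/4 satisfied
(4,1)O 3/4 satisfied
(4,2)O 5/7 satisfied
(4,3)O 4/8 satisfied
(4,4)X 2/7 satisfied
(4,5)O 3/5 satisfied
(4,6)O 5/5 satisfied
(4,7)O 3/3 satisfied
(5,2)O 3/6 satisfied
(5,3)X 3/6 satisfied
(5,4)X 3/6 satisfied
(5,7)O 3/4 satisfied
(6,1)X 2/3 satisfied
(6,3)X 3/6 satisfied
(6,5)O 4/5 satisfied
(6,6)O 5/6 satisfied
(6,7)X 0/4 not
(7,1)X 2/2 satisfied
(7,2)X 3/4 satisfied
(7,3)O 1/3 satisfied
(7,4)O 3/4 satisfied
(7,5)O 4/4 satisfied
(7,6)O 4/5 satisfied
(7,7)O 2/3 satisfied
Unsatisfied: (1,4), (2,7), (6,7) — 3 in total.

3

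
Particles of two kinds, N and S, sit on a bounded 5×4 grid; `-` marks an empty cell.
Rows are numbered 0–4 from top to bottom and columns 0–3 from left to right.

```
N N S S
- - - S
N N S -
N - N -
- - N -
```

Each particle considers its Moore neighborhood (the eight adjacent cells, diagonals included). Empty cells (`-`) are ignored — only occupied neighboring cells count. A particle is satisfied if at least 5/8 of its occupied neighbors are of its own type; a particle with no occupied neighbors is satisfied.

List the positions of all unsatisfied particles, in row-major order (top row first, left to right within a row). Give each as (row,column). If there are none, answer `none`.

(0,1), (2,2)

(0,0)N 1/1 ok
(0,1)N 1/2 unhappy
(0,2)S 2/3 ok
(0,3)S 2/2 ok
(1,3)S 3/3 ok
(2,0)N 2/2 ok
(2,1)N 3/4 ok
(2,2)S 1/3 unhappy
(3,0)N 2/2 ok
(3,2)N 2/3 ok
(4,2)N 1/1 ok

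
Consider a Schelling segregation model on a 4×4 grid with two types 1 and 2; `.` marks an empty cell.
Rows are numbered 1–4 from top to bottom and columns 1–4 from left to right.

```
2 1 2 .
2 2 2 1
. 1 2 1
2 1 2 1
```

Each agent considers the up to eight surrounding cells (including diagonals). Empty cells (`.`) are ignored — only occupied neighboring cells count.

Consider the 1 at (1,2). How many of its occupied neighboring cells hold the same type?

0

Occupied neighbors of (1,2): (1,1)=2, (1,3)=2, (2,1)=2, (2,2)=2, (2,3)=2.
Same type (1): 0 of 5.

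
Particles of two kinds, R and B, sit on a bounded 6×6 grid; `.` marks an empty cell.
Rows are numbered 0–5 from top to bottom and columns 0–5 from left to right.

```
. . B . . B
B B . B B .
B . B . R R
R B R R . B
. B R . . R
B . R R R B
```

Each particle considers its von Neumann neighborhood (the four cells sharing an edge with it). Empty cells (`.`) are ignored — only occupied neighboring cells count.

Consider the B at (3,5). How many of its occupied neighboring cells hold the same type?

0

Occupied neighbors of (3,5): (2,5)=R, (4,5)=R.
Same type (B): 0 of 2.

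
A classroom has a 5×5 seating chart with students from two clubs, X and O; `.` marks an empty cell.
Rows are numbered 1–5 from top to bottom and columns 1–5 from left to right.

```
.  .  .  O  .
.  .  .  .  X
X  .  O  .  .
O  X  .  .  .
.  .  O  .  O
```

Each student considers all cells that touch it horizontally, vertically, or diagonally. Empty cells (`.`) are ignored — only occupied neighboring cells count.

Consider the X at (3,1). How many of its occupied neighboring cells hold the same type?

Occupied neighbors of (3,1): (4,1)=O, (4,2)=X.
Same type (X): 1 of 2.

1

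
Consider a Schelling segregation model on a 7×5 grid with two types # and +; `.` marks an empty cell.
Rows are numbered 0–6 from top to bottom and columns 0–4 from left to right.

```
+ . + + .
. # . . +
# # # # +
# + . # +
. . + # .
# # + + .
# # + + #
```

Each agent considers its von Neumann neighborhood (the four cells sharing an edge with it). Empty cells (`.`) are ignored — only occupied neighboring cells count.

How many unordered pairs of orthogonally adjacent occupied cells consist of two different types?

9

Scan each occupied cell's neighbors to the right and below so each pair is counted once.
From row 0: 0 unlike of 1 pairs (running 0/1).
From row 1: 0 unlike of 2 pairs (running 0/3).
From row 2: 2 unlike of 8 pairs (running 2/11).
From row 3: 2 unlike of 3 pairs (running 4/14).
From row 4: 2 unlike of 3 pairs (running 6/17).
From row 5: 1 unlike of 7 pairs (running 7/24).
From row 6: 2 unlike of 4 pairs (running 9/28).
Total adjacent occupied pairs: 28; unlike-type pairs: 9.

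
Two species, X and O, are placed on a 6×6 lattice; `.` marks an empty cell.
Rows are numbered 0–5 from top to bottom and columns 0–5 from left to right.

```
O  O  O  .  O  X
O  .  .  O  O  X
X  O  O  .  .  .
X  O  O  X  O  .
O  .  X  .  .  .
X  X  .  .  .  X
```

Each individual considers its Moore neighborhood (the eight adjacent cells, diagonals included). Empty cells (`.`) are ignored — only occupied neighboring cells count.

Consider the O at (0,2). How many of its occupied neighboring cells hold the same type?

Occupied neighbors of (0,2): (0,1)=O, (1,3)=O.
Same type (O): 2 of 2.

2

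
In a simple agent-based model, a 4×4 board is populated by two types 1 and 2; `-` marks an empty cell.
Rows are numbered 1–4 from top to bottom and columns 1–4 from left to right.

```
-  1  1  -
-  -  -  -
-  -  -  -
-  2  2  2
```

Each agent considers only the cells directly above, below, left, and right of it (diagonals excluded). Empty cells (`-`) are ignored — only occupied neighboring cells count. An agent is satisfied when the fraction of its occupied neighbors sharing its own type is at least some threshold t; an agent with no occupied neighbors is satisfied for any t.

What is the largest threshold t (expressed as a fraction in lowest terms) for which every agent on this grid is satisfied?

Row 1: (1,2)1 1/1 · (1,3)1 1/1
Row 4: (4,2)2 1/1 · (4,3)2 2/2 · (4,4)2 1/1
The smallest same-type fraction is 1/1 at (1,2), which reduces to 1/1. Any threshold above that leaves this agent unsatisfied.

1/1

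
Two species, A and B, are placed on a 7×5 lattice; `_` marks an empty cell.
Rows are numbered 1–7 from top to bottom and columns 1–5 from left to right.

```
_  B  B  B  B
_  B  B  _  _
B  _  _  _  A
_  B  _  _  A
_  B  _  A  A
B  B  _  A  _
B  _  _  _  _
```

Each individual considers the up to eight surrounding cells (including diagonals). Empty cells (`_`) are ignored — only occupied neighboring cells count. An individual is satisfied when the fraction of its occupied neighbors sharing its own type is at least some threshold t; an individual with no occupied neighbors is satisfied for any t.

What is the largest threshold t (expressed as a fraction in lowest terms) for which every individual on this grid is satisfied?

1/1

(1,2)B 3/3
(1,3)B 4/4
(1,4)B 3/3
(1,5)B 1/1
(2,2)B 4/4
(2,3)B 4/4
(3,1)B 2/2
(3,5)A 1/1
(4,2)B 2/2
(4,5)A 3/3
(5,2)B 3/3
(5,4)A 3/3
(5,5)A 3/3
(6,1)B 3/3
(6,2)B 3/3
(6,4)A 2/2
(7,1)B 2/2
The smallest same-type fraction is 3/3 at (1,2), which reduces to 1/1. Any threshold above that leaves this individual unsatisfied.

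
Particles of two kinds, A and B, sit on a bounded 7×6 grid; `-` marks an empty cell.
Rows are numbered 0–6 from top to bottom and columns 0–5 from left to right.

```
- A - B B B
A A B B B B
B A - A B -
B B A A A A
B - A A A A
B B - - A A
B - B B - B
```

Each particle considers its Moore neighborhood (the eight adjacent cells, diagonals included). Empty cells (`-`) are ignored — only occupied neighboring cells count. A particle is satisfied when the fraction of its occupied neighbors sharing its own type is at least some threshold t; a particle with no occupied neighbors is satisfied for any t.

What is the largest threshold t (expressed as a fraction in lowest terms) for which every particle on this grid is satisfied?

0/1

(0,1)A 2/3
(0,3)B 4/4
(0,4)B 5/5
(0,5)B 3/3
(1,0)A 3/4
(1,1)A 3/5
(1,2)B 2/6
(1,3)B 5/6
(1,4)B 6/7
(1,5)B 4/4
(2,0)B 2/5
(2,1)A 3/7
(2,3)A 3/7
(2,4)B 3/7
(3,0)B 3/4
(3,1)B 3/6
(3,2)A 5/6
(3,3)A 6/7
(3,4)A 6/7
(3,5)A 3/4
(4,0)B 4/4
(4,2)A 3/5
(4,3)A 6/6
(4,4)A 7/7
(4,5)A 5/5
(5,0)B 3/3
(5,1)B 4/5
(5,4)A 4/6
(5,5)A 3/4
(6,0)B 2/2
(6,2)B 2/2
(6,3)B 1/2
(6,5)B 0/2
The smallest same-type fraction is 0/2 at (6,5), which reduces to 0/1. Any threshold above that leaves this particle unsatisfied.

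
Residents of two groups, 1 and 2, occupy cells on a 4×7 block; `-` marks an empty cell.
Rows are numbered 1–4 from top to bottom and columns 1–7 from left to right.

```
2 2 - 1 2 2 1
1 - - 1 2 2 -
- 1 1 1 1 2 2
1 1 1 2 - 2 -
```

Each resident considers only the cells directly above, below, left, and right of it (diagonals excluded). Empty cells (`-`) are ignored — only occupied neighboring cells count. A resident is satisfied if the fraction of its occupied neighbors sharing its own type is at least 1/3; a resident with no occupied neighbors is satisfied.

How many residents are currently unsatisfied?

Row 1: (1,1)2 1/2 ok · (1,2)2 1/1 ok · (1,4)1 1/2 ok · (1,5)2 2/3 ok · (1,6)2 2/3 ok · (1,7)1 0/1 unhappy
Row 2: (2,1)1 0/1 unhappy · (2,4)1 2/3 ok · (2,5)2 2/4 ok · (2,6)2 3/3 ok
Row 3: (3,2)1 2/2 ok · (3,3)1 3/3 ok · (3,4)1 3/4 ok · (3,5)1 1/3 ok · (3,6)2 3/4 ok · (3,7)2 1/1 ok
Row 4: (4,1)1 1/1 ok · (4,2)1 3/3 ok · (4,3)1 2/3 ok · (4,4)2 0/2 unhappy · (4,6)2 1/1 ok
Unsatisfied: (1,7), (2,1), (4,4) — 3 in total.

3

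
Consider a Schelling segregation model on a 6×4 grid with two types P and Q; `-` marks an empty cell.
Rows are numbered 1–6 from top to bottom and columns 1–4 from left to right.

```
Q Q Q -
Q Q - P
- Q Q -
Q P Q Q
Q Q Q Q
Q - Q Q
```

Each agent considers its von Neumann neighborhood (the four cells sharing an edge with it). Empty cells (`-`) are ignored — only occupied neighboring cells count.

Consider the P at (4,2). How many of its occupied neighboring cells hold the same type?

Occupied neighbors of (4,2): (3,2)=Q, (5,2)=Q, (4,1)=Q, (4,3)=Q.
Same type (P): 0 of 4.

0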